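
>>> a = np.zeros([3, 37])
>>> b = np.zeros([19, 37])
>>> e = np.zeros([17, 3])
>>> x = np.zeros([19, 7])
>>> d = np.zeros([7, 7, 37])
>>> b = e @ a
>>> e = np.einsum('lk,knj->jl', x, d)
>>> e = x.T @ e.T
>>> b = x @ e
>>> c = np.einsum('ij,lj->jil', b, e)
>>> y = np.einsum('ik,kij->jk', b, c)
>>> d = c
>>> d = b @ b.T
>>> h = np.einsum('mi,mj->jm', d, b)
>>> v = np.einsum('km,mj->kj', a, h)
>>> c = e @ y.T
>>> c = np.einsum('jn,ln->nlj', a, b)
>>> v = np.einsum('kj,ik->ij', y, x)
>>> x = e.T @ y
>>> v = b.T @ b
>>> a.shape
(3, 37)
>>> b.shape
(19, 37)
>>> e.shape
(7, 37)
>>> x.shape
(37, 37)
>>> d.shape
(19, 19)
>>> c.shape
(37, 19, 3)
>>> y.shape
(7, 37)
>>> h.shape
(37, 19)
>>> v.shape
(37, 37)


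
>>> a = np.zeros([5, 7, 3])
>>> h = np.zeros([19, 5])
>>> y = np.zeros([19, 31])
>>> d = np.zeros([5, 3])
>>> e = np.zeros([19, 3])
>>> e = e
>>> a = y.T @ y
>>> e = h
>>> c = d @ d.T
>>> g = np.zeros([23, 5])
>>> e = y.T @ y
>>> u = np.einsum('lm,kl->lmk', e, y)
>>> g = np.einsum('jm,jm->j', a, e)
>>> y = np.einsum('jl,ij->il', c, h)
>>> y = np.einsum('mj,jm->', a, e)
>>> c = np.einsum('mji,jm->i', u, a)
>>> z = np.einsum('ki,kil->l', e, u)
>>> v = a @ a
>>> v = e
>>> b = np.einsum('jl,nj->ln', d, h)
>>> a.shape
(31, 31)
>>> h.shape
(19, 5)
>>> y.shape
()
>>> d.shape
(5, 3)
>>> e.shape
(31, 31)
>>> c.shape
(19,)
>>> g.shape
(31,)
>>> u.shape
(31, 31, 19)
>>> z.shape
(19,)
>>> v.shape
(31, 31)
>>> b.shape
(3, 19)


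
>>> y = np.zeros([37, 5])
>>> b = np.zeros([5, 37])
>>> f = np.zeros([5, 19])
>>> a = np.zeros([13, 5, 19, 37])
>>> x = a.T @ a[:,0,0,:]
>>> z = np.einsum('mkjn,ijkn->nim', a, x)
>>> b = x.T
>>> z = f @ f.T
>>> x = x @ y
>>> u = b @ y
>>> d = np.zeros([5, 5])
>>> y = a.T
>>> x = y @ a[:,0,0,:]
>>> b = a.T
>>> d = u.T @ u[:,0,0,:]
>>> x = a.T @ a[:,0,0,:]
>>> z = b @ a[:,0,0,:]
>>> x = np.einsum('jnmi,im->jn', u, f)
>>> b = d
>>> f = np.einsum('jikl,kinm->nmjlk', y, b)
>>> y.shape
(37, 19, 5, 13)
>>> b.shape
(5, 19, 5, 5)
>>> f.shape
(5, 5, 37, 13, 5)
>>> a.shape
(13, 5, 19, 37)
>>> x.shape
(37, 5)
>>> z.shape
(37, 19, 5, 37)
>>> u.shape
(37, 5, 19, 5)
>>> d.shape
(5, 19, 5, 5)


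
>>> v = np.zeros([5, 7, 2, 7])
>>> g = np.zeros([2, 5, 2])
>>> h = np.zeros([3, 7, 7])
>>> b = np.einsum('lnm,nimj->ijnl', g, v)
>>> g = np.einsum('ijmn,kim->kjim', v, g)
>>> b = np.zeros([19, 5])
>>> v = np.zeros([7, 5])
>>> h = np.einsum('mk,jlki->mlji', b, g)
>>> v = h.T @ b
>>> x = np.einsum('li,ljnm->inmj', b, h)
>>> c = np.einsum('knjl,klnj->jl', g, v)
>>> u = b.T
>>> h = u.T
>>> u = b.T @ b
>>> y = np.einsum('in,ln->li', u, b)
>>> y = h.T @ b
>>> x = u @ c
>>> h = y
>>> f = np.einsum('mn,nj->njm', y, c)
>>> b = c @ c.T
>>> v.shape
(2, 2, 7, 5)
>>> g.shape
(2, 7, 5, 2)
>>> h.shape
(5, 5)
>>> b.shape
(5, 5)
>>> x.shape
(5, 2)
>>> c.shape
(5, 2)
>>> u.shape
(5, 5)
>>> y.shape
(5, 5)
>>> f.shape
(5, 2, 5)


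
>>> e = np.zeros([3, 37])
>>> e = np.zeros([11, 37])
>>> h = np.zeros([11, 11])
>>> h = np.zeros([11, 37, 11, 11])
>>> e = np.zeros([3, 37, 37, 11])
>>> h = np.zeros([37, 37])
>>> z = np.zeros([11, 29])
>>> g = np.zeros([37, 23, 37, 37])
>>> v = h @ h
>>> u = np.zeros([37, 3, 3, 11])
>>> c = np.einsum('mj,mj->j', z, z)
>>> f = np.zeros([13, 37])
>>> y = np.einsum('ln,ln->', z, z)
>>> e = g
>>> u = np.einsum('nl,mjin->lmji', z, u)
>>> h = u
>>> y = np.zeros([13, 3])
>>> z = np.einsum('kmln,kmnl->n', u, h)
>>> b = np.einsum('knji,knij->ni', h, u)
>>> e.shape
(37, 23, 37, 37)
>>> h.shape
(29, 37, 3, 3)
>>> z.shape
(3,)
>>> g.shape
(37, 23, 37, 37)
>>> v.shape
(37, 37)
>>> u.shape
(29, 37, 3, 3)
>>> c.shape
(29,)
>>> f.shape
(13, 37)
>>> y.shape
(13, 3)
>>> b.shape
(37, 3)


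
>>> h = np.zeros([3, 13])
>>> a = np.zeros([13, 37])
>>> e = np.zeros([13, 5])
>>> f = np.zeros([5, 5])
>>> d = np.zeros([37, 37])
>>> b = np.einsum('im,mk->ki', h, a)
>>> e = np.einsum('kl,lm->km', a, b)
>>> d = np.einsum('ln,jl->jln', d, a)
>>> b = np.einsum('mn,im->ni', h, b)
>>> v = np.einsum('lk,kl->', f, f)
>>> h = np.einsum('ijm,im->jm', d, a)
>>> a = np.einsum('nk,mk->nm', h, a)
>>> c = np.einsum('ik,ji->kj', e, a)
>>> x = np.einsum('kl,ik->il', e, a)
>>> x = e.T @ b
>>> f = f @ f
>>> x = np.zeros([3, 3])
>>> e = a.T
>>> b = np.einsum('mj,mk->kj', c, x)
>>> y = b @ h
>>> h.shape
(37, 37)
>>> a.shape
(37, 13)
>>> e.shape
(13, 37)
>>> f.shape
(5, 5)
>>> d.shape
(13, 37, 37)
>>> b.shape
(3, 37)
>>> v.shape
()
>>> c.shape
(3, 37)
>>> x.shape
(3, 3)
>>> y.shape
(3, 37)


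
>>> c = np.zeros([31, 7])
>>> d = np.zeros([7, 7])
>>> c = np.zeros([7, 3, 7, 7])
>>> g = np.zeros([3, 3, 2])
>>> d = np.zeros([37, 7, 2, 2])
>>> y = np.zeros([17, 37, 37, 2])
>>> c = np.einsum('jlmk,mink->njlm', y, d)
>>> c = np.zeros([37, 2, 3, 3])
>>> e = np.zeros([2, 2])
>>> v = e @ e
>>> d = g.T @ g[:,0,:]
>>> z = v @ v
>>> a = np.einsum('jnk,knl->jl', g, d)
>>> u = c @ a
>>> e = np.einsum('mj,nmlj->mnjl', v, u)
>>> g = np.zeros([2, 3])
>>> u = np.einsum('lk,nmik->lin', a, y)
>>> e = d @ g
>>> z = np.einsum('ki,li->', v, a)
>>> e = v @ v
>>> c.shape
(37, 2, 3, 3)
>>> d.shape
(2, 3, 2)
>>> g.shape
(2, 3)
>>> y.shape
(17, 37, 37, 2)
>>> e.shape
(2, 2)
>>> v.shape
(2, 2)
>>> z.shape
()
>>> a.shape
(3, 2)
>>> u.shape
(3, 37, 17)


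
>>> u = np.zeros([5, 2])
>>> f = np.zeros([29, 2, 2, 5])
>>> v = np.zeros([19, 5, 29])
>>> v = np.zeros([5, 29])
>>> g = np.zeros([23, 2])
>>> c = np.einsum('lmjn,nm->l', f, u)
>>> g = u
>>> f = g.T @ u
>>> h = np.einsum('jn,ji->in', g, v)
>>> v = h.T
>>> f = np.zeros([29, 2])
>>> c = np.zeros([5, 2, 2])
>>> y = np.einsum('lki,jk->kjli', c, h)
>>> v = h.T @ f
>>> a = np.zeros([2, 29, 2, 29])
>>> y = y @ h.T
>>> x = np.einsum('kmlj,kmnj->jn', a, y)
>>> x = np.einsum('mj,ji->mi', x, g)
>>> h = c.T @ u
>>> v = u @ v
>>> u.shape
(5, 2)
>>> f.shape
(29, 2)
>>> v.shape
(5, 2)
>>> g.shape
(5, 2)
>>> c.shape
(5, 2, 2)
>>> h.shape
(2, 2, 2)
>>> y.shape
(2, 29, 5, 29)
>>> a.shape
(2, 29, 2, 29)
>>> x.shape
(29, 2)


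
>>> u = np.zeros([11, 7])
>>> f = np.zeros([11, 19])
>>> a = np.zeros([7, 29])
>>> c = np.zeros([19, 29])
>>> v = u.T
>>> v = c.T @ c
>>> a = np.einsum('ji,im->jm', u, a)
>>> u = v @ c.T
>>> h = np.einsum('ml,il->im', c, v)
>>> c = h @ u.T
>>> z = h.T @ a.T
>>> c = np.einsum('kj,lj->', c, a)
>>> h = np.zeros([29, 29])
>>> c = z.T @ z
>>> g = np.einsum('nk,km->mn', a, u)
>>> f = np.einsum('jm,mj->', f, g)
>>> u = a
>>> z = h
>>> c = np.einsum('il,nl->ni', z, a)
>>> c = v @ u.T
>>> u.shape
(11, 29)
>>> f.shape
()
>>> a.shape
(11, 29)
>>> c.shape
(29, 11)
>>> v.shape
(29, 29)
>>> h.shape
(29, 29)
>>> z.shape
(29, 29)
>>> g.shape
(19, 11)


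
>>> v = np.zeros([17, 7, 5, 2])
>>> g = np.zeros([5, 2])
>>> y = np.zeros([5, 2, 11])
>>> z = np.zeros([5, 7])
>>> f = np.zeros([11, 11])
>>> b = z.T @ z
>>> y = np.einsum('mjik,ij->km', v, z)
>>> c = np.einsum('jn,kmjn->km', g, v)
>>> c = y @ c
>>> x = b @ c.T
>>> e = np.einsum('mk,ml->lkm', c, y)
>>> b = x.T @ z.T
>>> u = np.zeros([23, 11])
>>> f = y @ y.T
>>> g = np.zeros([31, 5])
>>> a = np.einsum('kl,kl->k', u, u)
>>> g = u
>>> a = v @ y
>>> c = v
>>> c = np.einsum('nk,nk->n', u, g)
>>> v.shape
(17, 7, 5, 2)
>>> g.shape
(23, 11)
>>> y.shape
(2, 17)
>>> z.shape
(5, 7)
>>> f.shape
(2, 2)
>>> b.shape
(2, 5)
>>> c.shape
(23,)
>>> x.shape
(7, 2)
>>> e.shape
(17, 7, 2)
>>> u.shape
(23, 11)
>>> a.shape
(17, 7, 5, 17)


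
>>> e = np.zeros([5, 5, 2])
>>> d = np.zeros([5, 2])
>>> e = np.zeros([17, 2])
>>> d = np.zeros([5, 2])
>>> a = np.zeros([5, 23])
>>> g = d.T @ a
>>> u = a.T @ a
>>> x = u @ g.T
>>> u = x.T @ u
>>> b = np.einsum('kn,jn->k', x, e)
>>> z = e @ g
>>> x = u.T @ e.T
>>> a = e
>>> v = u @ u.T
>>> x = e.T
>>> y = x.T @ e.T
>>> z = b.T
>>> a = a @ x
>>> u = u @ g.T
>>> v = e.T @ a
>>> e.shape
(17, 2)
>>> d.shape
(5, 2)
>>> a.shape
(17, 17)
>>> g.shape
(2, 23)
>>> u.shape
(2, 2)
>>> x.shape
(2, 17)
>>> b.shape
(23,)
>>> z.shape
(23,)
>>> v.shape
(2, 17)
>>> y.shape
(17, 17)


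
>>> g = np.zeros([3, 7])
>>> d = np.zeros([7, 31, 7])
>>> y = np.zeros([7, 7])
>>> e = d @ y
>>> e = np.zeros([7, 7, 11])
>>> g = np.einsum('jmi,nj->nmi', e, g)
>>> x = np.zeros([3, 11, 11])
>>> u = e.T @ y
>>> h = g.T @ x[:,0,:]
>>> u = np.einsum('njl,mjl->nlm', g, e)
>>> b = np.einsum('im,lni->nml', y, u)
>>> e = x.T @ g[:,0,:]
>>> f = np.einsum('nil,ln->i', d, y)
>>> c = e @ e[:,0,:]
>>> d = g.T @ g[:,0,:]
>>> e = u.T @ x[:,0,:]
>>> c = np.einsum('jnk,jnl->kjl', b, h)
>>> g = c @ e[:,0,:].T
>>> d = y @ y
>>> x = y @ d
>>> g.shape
(3, 11, 7)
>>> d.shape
(7, 7)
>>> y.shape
(7, 7)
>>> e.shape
(7, 11, 11)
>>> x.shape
(7, 7)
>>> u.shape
(3, 11, 7)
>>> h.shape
(11, 7, 11)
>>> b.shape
(11, 7, 3)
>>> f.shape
(31,)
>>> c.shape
(3, 11, 11)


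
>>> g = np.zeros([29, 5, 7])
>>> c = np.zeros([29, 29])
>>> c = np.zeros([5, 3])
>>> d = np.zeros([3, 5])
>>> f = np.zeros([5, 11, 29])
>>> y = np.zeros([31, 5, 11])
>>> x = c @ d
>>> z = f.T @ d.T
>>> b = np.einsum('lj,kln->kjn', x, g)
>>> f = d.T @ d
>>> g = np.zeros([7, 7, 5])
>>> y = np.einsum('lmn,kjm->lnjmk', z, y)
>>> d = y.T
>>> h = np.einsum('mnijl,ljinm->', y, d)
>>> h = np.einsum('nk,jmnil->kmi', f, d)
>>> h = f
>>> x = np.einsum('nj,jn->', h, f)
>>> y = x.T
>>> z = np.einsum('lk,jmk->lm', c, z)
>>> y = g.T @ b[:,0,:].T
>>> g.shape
(7, 7, 5)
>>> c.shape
(5, 3)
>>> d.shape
(31, 11, 5, 3, 29)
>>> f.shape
(5, 5)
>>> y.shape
(5, 7, 29)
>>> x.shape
()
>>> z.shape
(5, 11)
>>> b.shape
(29, 5, 7)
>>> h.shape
(5, 5)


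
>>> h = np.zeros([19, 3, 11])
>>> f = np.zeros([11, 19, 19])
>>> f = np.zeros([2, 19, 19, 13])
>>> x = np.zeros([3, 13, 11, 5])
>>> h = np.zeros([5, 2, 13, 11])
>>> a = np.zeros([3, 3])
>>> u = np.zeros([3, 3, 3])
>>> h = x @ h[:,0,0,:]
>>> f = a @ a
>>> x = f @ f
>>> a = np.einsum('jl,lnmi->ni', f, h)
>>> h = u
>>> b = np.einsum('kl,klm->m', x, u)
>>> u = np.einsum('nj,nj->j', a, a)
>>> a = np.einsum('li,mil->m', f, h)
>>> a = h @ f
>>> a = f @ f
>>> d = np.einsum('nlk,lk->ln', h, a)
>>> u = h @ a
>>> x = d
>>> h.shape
(3, 3, 3)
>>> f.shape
(3, 3)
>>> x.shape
(3, 3)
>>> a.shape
(3, 3)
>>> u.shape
(3, 3, 3)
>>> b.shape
(3,)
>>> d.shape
(3, 3)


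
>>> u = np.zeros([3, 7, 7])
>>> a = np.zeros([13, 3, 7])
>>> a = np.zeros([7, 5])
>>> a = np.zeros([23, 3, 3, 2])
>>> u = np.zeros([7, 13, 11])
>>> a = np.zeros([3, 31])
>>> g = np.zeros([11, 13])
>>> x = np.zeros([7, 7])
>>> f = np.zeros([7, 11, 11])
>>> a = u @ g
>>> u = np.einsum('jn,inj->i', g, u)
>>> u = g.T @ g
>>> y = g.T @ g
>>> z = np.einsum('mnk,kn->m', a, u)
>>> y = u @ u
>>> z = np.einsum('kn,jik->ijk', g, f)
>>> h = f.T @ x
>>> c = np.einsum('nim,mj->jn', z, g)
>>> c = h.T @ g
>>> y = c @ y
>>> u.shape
(13, 13)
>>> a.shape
(7, 13, 13)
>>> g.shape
(11, 13)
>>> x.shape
(7, 7)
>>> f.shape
(7, 11, 11)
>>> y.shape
(7, 11, 13)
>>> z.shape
(11, 7, 11)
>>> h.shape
(11, 11, 7)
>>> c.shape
(7, 11, 13)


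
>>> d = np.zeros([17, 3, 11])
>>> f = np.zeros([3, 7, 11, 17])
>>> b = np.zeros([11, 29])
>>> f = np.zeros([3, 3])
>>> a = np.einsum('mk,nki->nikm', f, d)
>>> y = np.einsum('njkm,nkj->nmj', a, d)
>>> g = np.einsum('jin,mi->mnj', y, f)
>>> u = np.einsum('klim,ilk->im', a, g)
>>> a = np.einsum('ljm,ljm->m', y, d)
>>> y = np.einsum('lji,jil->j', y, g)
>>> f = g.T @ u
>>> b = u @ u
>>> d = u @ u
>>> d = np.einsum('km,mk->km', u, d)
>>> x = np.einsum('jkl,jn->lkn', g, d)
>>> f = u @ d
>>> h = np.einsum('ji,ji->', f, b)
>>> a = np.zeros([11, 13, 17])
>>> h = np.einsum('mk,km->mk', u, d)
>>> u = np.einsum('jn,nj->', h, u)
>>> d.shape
(3, 3)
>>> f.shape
(3, 3)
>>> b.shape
(3, 3)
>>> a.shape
(11, 13, 17)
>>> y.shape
(3,)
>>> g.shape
(3, 11, 17)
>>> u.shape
()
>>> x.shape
(17, 11, 3)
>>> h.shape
(3, 3)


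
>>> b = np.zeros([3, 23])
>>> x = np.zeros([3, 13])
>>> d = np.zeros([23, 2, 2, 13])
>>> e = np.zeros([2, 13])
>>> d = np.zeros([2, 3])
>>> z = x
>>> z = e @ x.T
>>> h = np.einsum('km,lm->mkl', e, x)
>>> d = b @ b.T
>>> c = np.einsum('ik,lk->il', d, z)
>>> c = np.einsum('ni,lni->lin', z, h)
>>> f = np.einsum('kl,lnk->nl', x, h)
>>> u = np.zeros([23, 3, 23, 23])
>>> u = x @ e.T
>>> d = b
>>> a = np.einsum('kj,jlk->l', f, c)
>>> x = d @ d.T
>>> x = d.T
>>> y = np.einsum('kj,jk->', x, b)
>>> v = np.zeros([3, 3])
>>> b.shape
(3, 23)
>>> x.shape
(23, 3)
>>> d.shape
(3, 23)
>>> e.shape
(2, 13)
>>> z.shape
(2, 3)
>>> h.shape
(13, 2, 3)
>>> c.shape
(13, 3, 2)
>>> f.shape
(2, 13)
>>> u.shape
(3, 2)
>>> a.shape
(3,)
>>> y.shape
()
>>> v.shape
(3, 3)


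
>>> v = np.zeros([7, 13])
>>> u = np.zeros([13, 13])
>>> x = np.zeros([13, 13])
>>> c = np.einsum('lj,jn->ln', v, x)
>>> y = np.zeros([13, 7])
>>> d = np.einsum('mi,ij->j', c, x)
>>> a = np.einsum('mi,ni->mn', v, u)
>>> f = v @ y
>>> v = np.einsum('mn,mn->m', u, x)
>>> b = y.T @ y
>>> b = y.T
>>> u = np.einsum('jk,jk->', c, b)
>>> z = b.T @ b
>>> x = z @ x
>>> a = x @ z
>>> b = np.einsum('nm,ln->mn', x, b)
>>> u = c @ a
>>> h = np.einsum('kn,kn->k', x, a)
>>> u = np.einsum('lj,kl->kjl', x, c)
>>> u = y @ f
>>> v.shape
(13,)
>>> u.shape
(13, 7)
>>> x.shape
(13, 13)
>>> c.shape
(7, 13)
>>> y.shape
(13, 7)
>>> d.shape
(13,)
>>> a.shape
(13, 13)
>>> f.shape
(7, 7)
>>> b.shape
(13, 13)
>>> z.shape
(13, 13)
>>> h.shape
(13,)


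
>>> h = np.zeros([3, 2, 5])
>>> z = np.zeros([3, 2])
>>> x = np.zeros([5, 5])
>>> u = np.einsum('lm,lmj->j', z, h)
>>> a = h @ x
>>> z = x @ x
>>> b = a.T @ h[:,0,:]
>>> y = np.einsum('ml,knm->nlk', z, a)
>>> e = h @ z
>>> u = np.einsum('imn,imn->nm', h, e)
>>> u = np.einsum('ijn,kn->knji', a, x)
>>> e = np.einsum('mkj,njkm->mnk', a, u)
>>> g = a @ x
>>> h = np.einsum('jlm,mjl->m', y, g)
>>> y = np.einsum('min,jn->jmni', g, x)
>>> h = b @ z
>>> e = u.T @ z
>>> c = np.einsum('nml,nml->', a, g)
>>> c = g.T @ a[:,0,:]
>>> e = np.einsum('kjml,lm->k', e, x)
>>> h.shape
(5, 2, 5)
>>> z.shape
(5, 5)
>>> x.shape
(5, 5)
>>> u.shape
(5, 5, 2, 3)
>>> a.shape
(3, 2, 5)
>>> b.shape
(5, 2, 5)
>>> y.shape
(5, 3, 5, 2)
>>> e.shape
(3,)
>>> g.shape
(3, 2, 5)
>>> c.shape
(5, 2, 5)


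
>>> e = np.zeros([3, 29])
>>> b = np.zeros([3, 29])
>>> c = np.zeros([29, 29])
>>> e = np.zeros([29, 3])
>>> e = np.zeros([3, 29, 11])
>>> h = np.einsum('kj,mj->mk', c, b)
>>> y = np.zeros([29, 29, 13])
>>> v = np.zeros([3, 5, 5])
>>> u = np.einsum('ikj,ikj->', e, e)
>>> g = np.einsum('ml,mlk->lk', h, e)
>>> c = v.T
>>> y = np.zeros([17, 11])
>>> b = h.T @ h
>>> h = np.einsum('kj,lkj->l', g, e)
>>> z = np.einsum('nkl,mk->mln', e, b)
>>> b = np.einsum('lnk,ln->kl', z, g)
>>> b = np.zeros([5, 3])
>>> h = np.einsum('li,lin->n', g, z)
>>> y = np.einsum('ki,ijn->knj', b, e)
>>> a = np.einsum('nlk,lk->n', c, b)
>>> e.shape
(3, 29, 11)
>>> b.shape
(5, 3)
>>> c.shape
(5, 5, 3)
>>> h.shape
(3,)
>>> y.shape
(5, 11, 29)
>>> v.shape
(3, 5, 5)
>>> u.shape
()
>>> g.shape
(29, 11)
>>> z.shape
(29, 11, 3)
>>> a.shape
(5,)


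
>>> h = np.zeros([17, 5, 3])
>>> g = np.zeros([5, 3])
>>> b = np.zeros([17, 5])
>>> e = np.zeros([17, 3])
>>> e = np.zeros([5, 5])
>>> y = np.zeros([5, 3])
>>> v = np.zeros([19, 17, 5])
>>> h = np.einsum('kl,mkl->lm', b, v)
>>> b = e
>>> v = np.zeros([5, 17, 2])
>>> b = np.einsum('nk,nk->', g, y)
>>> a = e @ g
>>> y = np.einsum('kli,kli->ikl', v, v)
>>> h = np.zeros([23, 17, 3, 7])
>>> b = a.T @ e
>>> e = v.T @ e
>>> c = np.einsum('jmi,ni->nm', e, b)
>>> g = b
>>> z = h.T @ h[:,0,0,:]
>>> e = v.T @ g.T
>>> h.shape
(23, 17, 3, 7)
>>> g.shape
(3, 5)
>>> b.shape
(3, 5)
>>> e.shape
(2, 17, 3)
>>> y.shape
(2, 5, 17)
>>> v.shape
(5, 17, 2)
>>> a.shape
(5, 3)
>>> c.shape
(3, 17)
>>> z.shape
(7, 3, 17, 7)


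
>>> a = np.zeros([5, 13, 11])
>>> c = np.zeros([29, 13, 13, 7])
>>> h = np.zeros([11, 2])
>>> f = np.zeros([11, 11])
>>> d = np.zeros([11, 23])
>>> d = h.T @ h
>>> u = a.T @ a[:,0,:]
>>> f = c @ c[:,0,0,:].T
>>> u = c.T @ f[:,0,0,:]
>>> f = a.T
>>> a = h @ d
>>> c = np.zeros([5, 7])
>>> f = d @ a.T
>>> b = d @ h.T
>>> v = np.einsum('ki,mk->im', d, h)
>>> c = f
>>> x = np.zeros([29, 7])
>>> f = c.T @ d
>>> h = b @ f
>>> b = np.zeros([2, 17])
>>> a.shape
(11, 2)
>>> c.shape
(2, 11)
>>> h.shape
(2, 2)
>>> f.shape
(11, 2)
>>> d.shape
(2, 2)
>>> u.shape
(7, 13, 13, 29)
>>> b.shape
(2, 17)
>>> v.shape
(2, 11)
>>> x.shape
(29, 7)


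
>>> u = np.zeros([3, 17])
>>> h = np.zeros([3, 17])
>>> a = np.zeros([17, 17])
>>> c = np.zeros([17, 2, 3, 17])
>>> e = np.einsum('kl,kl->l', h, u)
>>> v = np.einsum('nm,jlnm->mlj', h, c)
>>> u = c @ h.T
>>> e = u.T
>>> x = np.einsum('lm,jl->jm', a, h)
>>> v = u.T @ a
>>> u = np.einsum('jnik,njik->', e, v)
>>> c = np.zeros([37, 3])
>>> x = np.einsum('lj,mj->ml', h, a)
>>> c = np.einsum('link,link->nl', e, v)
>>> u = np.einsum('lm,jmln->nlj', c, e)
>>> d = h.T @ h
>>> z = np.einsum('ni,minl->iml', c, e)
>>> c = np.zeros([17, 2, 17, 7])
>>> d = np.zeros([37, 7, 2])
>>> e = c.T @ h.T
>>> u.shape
(17, 2, 3)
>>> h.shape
(3, 17)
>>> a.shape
(17, 17)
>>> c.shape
(17, 2, 17, 7)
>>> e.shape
(7, 17, 2, 3)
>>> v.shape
(3, 3, 2, 17)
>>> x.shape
(17, 3)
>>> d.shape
(37, 7, 2)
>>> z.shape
(3, 3, 17)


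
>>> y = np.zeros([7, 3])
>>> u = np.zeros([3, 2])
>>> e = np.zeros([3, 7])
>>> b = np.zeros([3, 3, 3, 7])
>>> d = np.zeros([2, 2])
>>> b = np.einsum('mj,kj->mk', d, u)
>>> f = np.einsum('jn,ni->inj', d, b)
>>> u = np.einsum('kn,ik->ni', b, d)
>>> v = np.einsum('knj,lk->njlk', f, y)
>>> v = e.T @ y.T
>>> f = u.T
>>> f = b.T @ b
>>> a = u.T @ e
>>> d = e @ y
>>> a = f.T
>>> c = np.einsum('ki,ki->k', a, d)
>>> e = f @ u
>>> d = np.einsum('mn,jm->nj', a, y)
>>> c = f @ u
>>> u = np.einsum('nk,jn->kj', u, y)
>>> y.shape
(7, 3)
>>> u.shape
(2, 7)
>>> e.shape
(3, 2)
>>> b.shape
(2, 3)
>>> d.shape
(3, 7)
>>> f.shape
(3, 3)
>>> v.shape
(7, 7)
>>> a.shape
(3, 3)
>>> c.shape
(3, 2)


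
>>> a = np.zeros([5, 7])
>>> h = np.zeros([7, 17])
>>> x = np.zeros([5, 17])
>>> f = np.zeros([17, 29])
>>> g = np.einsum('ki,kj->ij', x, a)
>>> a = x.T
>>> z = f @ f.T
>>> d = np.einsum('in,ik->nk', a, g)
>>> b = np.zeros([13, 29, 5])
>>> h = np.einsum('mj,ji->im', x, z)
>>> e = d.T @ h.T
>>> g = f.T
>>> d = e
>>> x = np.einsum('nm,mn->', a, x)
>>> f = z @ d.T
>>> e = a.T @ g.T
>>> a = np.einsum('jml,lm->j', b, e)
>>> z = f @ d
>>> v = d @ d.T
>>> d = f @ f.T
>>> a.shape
(13,)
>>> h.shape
(17, 5)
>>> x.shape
()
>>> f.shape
(17, 7)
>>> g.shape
(29, 17)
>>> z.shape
(17, 17)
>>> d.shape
(17, 17)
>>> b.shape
(13, 29, 5)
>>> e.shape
(5, 29)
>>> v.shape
(7, 7)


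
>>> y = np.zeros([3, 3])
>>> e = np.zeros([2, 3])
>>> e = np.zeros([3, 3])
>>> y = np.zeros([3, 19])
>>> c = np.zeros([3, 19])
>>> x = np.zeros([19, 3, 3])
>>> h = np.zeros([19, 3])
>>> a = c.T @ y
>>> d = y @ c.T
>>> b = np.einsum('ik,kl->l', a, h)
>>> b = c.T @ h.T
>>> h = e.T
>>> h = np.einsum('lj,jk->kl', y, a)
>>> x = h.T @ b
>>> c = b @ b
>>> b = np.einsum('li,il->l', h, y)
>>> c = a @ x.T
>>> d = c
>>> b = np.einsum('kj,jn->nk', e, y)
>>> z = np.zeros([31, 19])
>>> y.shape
(3, 19)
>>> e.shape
(3, 3)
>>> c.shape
(19, 3)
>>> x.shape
(3, 19)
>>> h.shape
(19, 3)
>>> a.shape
(19, 19)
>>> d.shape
(19, 3)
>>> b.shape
(19, 3)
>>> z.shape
(31, 19)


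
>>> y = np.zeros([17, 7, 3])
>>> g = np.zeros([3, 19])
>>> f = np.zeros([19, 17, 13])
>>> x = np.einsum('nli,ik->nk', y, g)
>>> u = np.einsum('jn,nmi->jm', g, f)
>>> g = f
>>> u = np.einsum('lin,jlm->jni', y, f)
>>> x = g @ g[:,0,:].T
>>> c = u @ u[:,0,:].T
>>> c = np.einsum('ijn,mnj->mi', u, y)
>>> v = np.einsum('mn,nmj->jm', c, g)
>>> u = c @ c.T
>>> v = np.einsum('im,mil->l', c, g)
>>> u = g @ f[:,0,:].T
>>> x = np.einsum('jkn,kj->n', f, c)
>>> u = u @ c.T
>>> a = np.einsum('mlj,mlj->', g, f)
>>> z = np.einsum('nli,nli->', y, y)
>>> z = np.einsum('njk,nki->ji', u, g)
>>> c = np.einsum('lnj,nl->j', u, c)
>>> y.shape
(17, 7, 3)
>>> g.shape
(19, 17, 13)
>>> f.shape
(19, 17, 13)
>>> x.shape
(13,)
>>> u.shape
(19, 17, 17)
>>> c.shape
(17,)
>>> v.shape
(13,)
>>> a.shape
()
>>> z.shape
(17, 13)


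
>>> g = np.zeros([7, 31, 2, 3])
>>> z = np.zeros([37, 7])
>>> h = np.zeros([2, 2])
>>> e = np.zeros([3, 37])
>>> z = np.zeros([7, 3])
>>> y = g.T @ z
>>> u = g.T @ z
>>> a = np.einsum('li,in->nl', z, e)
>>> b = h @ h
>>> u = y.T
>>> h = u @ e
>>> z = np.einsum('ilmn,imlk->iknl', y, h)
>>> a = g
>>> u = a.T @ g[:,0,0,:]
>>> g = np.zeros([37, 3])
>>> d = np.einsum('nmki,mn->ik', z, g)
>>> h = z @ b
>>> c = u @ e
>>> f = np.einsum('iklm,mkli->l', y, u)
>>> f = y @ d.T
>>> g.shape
(37, 3)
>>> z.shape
(3, 37, 3, 2)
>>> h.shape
(3, 37, 3, 2)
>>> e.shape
(3, 37)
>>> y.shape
(3, 2, 31, 3)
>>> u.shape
(3, 2, 31, 3)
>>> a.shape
(7, 31, 2, 3)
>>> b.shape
(2, 2)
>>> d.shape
(2, 3)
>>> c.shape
(3, 2, 31, 37)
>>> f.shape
(3, 2, 31, 2)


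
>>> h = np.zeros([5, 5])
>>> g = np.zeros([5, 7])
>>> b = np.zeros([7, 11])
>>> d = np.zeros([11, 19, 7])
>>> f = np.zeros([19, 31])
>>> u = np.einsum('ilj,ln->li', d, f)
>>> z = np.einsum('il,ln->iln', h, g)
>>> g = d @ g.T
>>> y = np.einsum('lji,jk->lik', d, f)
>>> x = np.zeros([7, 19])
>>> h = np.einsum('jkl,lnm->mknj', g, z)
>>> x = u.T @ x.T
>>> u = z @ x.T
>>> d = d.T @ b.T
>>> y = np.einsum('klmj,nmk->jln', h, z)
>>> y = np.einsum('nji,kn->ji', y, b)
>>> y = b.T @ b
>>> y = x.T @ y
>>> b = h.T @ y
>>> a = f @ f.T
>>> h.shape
(7, 19, 5, 11)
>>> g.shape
(11, 19, 5)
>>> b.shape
(11, 5, 19, 11)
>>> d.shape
(7, 19, 7)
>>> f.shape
(19, 31)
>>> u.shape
(5, 5, 11)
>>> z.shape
(5, 5, 7)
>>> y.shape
(7, 11)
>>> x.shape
(11, 7)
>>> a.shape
(19, 19)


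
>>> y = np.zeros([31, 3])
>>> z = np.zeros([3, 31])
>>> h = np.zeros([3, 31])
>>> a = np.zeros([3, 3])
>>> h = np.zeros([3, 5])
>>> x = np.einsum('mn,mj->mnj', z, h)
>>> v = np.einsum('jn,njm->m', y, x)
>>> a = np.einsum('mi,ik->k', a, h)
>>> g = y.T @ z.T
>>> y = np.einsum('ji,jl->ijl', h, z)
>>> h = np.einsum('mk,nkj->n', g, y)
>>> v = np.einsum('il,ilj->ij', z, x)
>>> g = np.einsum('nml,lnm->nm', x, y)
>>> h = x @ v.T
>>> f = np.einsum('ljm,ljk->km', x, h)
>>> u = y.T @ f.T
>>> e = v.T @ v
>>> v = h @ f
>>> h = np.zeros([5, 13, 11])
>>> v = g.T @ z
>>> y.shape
(5, 3, 31)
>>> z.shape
(3, 31)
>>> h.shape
(5, 13, 11)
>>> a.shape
(5,)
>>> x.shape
(3, 31, 5)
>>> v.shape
(31, 31)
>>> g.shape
(3, 31)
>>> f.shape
(3, 5)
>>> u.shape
(31, 3, 3)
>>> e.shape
(5, 5)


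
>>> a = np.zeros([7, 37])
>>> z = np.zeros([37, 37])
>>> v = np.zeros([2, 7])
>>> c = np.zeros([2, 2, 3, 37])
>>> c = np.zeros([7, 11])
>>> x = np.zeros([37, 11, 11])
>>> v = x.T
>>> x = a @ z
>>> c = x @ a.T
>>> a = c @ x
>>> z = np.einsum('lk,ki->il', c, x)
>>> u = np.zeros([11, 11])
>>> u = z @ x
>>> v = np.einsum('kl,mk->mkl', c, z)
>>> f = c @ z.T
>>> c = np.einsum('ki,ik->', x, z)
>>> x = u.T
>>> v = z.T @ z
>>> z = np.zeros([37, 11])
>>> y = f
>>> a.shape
(7, 37)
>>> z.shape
(37, 11)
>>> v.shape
(7, 7)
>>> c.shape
()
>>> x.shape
(37, 37)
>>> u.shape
(37, 37)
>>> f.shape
(7, 37)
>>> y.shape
(7, 37)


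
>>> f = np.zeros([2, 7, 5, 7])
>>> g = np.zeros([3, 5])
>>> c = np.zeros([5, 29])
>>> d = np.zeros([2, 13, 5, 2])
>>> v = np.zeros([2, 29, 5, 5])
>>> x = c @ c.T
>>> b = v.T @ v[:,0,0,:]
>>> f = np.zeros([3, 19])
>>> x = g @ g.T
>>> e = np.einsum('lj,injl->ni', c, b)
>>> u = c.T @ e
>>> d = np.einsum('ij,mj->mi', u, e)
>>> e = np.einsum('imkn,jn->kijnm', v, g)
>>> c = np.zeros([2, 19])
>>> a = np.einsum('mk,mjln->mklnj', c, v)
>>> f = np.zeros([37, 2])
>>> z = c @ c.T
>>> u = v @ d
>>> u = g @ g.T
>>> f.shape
(37, 2)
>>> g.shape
(3, 5)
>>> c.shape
(2, 19)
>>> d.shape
(5, 29)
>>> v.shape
(2, 29, 5, 5)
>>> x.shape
(3, 3)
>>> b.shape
(5, 5, 29, 5)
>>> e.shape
(5, 2, 3, 5, 29)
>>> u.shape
(3, 3)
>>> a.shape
(2, 19, 5, 5, 29)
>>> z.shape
(2, 2)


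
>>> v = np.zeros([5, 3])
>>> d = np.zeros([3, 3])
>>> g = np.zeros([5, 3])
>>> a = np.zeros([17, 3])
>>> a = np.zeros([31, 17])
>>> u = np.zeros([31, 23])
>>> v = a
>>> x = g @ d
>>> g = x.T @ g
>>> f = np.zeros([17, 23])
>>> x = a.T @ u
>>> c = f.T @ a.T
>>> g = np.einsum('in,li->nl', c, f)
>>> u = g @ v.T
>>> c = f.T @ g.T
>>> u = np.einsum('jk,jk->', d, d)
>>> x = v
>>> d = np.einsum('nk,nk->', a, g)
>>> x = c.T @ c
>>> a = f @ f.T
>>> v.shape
(31, 17)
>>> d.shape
()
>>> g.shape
(31, 17)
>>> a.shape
(17, 17)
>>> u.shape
()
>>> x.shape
(31, 31)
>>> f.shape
(17, 23)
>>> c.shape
(23, 31)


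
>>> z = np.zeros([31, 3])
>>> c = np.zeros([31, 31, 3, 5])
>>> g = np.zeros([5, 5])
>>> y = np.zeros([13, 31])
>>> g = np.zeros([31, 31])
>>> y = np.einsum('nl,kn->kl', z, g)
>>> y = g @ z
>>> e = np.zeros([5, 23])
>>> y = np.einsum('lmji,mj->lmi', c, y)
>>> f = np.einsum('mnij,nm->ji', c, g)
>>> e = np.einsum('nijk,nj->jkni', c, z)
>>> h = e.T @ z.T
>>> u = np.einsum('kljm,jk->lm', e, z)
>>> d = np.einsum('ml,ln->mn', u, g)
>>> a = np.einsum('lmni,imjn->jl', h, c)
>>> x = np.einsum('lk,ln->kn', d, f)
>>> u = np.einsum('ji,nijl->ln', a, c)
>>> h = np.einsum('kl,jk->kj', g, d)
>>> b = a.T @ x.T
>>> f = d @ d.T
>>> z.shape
(31, 3)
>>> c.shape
(31, 31, 3, 5)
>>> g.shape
(31, 31)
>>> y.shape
(31, 31, 5)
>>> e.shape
(3, 5, 31, 31)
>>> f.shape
(5, 5)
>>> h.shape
(31, 5)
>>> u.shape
(5, 31)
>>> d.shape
(5, 31)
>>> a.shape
(3, 31)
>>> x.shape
(31, 3)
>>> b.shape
(31, 31)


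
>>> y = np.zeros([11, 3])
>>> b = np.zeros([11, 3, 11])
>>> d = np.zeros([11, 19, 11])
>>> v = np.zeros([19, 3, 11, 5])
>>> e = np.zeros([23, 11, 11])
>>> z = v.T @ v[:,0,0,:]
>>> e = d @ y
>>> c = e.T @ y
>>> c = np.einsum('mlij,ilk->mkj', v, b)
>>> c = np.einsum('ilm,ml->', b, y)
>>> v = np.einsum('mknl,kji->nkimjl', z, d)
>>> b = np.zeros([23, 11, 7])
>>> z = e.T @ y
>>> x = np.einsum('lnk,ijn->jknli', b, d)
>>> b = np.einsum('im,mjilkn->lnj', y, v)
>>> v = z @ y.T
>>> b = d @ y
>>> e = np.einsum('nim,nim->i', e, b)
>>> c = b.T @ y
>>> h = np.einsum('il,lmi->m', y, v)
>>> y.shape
(11, 3)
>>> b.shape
(11, 19, 3)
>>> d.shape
(11, 19, 11)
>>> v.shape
(3, 19, 11)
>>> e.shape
(19,)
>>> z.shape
(3, 19, 3)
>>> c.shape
(3, 19, 3)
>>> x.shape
(19, 7, 11, 23, 11)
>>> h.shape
(19,)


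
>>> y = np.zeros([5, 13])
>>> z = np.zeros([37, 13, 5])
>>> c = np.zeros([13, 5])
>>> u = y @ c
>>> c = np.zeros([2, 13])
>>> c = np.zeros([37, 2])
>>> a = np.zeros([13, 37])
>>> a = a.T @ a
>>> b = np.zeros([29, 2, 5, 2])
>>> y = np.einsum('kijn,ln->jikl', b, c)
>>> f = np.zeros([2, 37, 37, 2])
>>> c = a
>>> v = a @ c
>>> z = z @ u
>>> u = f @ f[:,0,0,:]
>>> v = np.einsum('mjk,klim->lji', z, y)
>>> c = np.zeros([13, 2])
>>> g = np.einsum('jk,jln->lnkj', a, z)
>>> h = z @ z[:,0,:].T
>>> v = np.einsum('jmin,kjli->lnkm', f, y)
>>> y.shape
(5, 2, 29, 37)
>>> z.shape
(37, 13, 5)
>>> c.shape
(13, 2)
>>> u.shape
(2, 37, 37, 2)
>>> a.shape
(37, 37)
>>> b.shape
(29, 2, 5, 2)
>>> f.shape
(2, 37, 37, 2)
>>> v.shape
(29, 2, 5, 37)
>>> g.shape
(13, 5, 37, 37)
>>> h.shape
(37, 13, 37)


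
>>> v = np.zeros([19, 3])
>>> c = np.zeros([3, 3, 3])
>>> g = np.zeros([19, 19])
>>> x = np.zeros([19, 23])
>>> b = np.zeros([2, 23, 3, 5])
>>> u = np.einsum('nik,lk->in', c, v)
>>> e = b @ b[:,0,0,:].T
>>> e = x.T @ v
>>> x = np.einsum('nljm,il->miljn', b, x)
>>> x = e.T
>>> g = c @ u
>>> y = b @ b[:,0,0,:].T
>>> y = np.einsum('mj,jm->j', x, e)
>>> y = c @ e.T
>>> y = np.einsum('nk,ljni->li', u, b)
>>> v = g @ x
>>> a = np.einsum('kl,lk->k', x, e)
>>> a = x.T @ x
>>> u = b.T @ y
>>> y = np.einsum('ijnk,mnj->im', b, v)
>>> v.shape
(3, 3, 23)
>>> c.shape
(3, 3, 3)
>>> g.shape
(3, 3, 3)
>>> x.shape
(3, 23)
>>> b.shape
(2, 23, 3, 5)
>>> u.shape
(5, 3, 23, 5)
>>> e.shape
(23, 3)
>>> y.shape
(2, 3)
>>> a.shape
(23, 23)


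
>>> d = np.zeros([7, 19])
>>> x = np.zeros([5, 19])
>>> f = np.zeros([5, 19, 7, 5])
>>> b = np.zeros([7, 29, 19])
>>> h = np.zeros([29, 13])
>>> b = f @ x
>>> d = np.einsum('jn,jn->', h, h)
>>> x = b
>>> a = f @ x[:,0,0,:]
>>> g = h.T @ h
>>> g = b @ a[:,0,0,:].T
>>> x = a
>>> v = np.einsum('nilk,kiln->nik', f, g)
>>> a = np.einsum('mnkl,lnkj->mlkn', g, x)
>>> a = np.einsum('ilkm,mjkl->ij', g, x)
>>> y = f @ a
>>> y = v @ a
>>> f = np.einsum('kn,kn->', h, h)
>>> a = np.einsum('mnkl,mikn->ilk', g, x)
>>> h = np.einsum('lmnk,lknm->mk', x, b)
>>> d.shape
()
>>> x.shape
(5, 19, 7, 19)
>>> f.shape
()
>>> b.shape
(5, 19, 7, 19)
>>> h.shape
(19, 19)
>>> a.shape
(19, 5, 7)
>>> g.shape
(5, 19, 7, 5)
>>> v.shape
(5, 19, 5)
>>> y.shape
(5, 19, 19)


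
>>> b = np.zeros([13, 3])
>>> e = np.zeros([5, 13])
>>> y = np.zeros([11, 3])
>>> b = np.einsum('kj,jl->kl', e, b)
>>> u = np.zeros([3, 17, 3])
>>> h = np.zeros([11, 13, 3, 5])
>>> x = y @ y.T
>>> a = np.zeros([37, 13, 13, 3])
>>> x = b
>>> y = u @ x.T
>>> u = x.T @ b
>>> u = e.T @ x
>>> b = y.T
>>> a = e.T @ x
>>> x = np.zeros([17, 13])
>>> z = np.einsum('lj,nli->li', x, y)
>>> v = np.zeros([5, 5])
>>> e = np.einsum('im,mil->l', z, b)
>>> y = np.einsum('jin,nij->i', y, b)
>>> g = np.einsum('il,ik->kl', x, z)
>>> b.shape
(5, 17, 3)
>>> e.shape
(3,)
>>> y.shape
(17,)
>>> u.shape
(13, 3)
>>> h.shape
(11, 13, 3, 5)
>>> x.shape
(17, 13)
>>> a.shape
(13, 3)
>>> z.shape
(17, 5)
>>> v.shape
(5, 5)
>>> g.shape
(5, 13)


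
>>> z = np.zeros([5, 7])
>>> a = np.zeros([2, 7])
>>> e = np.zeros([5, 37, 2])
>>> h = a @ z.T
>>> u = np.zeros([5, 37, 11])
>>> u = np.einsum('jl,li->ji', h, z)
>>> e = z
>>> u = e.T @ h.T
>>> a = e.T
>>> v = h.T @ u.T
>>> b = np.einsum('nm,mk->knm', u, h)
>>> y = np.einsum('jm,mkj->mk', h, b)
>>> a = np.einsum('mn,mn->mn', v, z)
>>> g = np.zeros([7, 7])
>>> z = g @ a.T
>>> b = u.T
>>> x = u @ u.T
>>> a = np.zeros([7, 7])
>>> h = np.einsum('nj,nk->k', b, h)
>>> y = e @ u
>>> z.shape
(7, 5)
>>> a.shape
(7, 7)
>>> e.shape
(5, 7)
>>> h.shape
(5,)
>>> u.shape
(7, 2)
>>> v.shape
(5, 7)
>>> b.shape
(2, 7)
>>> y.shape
(5, 2)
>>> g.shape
(7, 7)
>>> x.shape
(7, 7)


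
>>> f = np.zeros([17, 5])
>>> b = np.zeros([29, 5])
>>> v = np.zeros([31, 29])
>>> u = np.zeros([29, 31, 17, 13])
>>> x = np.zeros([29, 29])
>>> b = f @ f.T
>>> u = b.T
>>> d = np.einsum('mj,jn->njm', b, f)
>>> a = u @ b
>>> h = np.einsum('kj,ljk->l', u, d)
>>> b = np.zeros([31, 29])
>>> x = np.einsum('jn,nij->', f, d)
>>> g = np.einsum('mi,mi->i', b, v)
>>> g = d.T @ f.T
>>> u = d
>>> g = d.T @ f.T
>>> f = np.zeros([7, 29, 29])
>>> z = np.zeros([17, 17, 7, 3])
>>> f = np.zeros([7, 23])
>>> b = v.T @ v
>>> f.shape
(7, 23)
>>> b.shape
(29, 29)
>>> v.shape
(31, 29)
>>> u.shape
(5, 17, 17)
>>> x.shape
()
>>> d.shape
(5, 17, 17)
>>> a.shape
(17, 17)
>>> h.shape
(5,)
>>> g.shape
(17, 17, 17)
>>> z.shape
(17, 17, 7, 3)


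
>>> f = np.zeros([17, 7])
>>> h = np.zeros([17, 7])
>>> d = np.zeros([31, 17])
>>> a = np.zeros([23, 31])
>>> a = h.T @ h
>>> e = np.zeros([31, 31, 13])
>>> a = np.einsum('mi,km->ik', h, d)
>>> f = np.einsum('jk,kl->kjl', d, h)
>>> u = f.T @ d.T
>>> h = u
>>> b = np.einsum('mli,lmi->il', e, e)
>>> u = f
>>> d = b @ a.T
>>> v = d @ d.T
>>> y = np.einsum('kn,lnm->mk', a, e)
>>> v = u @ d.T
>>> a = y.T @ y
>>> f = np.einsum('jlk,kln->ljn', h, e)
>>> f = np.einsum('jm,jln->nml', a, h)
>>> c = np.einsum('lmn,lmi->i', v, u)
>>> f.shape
(31, 7, 31)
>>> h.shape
(7, 31, 31)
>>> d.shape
(13, 7)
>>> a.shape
(7, 7)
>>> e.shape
(31, 31, 13)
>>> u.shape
(17, 31, 7)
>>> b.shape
(13, 31)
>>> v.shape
(17, 31, 13)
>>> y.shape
(13, 7)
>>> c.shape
(7,)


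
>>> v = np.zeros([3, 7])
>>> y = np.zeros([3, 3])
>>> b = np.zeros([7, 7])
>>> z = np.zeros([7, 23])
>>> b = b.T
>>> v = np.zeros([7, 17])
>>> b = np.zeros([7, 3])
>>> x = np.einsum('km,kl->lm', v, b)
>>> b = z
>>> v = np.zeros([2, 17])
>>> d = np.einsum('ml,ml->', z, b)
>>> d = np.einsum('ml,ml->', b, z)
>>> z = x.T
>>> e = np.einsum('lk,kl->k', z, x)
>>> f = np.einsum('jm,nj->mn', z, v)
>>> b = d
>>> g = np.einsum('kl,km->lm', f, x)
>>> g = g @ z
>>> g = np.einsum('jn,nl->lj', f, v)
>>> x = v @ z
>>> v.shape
(2, 17)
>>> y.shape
(3, 3)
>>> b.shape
()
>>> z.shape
(17, 3)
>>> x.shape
(2, 3)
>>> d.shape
()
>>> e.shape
(3,)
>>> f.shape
(3, 2)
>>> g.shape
(17, 3)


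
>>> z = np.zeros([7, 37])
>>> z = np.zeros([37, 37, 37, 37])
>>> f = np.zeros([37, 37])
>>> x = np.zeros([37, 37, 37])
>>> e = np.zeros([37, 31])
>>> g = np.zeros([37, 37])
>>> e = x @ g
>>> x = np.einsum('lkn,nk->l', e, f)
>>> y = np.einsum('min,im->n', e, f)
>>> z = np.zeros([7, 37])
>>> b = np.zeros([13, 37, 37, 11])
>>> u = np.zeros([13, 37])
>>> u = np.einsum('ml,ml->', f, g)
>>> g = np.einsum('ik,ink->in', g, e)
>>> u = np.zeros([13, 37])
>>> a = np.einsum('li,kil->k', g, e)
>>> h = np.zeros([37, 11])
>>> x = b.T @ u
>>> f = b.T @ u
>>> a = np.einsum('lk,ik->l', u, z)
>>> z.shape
(7, 37)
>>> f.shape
(11, 37, 37, 37)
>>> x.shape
(11, 37, 37, 37)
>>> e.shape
(37, 37, 37)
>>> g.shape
(37, 37)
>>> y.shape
(37,)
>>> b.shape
(13, 37, 37, 11)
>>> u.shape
(13, 37)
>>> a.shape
(13,)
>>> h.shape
(37, 11)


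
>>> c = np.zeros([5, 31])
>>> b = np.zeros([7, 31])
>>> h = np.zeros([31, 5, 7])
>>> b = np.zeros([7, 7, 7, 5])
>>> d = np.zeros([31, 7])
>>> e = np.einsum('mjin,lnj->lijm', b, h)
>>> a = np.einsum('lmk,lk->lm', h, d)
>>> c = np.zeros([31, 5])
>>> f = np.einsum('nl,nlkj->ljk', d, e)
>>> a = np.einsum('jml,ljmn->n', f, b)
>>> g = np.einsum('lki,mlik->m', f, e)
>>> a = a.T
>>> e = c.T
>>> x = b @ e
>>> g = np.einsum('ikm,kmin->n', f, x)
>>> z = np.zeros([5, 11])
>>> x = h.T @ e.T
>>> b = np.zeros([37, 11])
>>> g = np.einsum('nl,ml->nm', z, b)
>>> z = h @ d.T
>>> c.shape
(31, 5)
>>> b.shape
(37, 11)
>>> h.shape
(31, 5, 7)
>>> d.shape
(31, 7)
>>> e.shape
(5, 31)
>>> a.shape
(5,)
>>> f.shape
(7, 7, 7)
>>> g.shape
(5, 37)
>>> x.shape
(7, 5, 5)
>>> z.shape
(31, 5, 31)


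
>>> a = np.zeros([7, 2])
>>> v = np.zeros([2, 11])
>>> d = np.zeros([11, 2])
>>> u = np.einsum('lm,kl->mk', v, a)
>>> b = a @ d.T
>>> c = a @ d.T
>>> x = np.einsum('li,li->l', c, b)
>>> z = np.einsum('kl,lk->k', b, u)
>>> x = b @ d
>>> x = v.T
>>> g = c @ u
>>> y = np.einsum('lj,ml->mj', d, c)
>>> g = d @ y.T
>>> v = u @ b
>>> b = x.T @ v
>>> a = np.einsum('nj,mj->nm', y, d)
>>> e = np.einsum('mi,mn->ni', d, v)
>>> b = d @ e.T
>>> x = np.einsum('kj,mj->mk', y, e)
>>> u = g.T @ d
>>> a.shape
(7, 11)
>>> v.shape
(11, 11)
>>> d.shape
(11, 2)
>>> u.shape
(7, 2)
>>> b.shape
(11, 11)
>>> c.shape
(7, 11)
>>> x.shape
(11, 7)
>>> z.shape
(7,)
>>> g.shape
(11, 7)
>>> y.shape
(7, 2)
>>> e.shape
(11, 2)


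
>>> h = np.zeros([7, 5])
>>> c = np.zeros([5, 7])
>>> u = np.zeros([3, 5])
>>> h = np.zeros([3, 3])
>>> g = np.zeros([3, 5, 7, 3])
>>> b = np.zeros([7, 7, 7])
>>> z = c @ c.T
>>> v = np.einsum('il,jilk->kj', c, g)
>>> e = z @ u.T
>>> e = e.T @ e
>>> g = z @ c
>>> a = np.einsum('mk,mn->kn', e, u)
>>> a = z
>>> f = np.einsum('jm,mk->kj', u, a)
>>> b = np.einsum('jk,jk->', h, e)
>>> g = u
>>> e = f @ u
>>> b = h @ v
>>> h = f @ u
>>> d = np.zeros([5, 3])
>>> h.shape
(5, 5)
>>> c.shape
(5, 7)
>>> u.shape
(3, 5)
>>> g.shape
(3, 5)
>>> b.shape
(3, 3)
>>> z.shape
(5, 5)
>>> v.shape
(3, 3)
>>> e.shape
(5, 5)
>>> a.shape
(5, 5)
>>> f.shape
(5, 3)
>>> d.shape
(5, 3)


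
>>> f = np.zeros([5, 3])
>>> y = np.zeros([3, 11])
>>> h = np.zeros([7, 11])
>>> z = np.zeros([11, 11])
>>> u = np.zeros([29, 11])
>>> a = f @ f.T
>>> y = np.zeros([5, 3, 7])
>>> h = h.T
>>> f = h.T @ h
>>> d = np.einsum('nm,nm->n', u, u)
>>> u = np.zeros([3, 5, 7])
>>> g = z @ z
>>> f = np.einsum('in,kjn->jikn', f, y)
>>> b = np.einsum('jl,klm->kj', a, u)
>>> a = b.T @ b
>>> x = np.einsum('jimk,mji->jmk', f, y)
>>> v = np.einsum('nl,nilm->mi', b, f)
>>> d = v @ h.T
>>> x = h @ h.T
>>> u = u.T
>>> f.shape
(3, 7, 5, 7)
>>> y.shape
(5, 3, 7)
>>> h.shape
(11, 7)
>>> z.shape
(11, 11)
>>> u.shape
(7, 5, 3)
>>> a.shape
(5, 5)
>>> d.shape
(7, 11)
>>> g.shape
(11, 11)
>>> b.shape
(3, 5)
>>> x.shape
(11, 11)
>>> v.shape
(7, 7)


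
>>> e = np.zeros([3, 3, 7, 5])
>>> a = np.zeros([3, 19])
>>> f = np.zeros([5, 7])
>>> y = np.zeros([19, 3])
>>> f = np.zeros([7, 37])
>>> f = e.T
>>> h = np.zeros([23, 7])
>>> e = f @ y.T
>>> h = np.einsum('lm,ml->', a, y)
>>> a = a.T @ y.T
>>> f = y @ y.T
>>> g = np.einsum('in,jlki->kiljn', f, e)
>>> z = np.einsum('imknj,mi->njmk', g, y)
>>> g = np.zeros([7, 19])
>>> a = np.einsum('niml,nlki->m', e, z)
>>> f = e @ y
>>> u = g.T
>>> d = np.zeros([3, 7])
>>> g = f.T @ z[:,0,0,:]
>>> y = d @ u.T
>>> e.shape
(5, 7, 3, 19)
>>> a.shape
(3,)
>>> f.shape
(5, 7, 3, 3)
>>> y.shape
(3, 19)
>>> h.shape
()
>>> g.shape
(3, 3, 7, 7)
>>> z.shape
(5, 19, 19, 7)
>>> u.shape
(19, 7)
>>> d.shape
(3, 7)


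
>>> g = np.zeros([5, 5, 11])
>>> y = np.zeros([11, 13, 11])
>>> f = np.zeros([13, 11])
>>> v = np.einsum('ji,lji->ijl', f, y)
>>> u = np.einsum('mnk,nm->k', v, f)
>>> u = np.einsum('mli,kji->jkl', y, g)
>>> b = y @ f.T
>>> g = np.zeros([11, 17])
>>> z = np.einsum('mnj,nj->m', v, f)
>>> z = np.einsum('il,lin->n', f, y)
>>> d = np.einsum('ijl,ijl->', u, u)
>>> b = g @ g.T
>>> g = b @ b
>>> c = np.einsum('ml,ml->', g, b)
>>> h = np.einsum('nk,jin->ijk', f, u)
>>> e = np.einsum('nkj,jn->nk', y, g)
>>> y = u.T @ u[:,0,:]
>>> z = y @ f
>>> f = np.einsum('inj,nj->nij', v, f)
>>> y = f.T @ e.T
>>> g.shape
(11, 11)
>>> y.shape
(11, 11, 11)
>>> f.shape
(13, 11, 11)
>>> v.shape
(11, 13, 11)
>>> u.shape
(5, 5, 13)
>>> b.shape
(11, 11)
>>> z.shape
(13, 5, 11)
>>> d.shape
()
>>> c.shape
()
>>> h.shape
(5, 5, 11)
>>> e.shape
(11, 13)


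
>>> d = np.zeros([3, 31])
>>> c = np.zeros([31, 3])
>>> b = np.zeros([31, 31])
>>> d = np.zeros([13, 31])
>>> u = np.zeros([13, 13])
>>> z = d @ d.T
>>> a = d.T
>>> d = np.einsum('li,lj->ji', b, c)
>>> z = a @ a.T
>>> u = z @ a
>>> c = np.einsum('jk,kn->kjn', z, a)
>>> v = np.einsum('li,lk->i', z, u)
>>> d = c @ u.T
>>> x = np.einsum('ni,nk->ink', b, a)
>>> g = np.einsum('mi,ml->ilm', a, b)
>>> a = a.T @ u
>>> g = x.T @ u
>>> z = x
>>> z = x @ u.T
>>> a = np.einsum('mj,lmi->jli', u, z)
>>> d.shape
(31, 31, 31)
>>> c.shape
(31, 31, 13)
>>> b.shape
(31, 31)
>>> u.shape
(31, 13)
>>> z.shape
(31, 31, 31)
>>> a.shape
(13, 31, 31)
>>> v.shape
(31,)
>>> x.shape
(31, 31, 13)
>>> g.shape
(13, 31, 13)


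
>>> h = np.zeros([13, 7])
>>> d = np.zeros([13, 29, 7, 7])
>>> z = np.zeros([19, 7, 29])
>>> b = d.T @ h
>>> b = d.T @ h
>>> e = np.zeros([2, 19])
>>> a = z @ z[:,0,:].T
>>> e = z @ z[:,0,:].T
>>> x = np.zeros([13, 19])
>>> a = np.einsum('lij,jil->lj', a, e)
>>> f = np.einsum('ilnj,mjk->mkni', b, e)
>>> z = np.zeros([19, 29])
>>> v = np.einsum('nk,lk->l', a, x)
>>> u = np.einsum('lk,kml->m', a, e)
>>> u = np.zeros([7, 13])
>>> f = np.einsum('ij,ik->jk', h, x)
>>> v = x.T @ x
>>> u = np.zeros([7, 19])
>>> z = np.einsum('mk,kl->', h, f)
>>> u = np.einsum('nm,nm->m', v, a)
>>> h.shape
(13, 7)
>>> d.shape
(13, 29, 7, 7)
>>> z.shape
()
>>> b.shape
(7, 7, 29, 7)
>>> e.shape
(19, 7, 19)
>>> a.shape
(19, 19)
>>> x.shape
(13, 19)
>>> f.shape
(7, 19)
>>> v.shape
(19, 19)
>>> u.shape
(19,)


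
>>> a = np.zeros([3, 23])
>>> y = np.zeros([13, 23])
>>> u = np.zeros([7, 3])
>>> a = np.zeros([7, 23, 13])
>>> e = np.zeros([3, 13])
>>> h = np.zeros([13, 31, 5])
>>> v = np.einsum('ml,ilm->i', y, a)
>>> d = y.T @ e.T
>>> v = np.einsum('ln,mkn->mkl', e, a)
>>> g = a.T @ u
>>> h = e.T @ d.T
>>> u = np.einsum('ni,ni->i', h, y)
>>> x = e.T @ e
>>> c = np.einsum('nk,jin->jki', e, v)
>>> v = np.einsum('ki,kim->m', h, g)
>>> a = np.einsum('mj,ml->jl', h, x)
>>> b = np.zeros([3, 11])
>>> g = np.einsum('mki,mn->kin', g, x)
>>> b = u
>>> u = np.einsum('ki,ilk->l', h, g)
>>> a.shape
(23, 13)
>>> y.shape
(13, 23)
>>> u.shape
(3,)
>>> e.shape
(3, 13)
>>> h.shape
(13, 23)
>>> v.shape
(3,)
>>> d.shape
(23, 3)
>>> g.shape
(23, 3, 13)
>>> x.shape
(13, 13)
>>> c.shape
(7, 13, 23)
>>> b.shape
(23,)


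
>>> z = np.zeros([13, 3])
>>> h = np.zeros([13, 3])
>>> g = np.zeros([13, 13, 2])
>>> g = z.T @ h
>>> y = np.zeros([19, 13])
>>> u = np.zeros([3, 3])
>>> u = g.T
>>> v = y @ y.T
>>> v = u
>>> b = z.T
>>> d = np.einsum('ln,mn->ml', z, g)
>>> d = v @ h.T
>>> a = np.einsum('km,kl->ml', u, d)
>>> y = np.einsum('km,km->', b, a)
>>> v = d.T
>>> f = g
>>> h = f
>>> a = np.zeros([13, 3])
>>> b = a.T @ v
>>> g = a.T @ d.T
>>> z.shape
(13, 3)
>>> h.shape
(3, 3)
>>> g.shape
(3, 3)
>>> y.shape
()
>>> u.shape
(3, 3)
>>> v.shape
(13, 3)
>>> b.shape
(3, 3)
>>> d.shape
(3, 13)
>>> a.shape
(13, 3)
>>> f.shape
(3, 3)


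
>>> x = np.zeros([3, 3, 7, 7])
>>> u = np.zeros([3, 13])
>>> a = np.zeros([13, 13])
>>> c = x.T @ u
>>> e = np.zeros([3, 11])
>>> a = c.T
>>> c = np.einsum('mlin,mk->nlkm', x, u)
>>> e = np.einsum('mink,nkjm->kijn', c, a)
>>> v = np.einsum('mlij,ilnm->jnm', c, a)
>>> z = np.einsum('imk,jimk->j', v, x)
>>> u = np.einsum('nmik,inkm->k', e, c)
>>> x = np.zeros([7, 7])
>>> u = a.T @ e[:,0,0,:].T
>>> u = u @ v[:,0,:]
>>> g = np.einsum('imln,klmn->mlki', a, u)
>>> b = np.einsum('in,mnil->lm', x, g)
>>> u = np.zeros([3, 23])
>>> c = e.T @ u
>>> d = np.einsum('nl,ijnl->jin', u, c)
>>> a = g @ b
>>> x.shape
(7, 7)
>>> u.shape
(3, 23)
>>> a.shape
(3, 7, 7, 3)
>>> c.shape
(13, 7, 3, 23)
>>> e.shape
(3, 3, 7, 13)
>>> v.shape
(3, 7, 7)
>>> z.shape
(3,)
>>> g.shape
(3, 7, 7, 13)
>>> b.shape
(13, 3)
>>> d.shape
(7, 13, 3)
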